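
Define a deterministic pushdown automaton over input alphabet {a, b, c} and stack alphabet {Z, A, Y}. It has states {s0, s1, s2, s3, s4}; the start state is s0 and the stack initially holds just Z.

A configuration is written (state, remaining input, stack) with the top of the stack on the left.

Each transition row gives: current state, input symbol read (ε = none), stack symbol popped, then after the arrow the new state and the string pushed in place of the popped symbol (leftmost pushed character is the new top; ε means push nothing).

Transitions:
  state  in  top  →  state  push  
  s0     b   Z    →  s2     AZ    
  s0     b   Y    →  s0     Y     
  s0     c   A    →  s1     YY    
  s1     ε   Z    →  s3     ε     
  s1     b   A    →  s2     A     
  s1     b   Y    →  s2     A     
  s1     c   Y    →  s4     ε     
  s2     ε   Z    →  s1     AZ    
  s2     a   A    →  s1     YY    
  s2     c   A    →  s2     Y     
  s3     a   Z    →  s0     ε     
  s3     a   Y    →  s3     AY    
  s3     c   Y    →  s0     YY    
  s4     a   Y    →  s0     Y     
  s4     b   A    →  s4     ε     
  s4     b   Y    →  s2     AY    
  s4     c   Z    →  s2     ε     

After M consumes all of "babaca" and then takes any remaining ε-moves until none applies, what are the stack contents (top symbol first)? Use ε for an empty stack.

YYZ

(s0, babaca, Z) ⊢ (s2, abaca, AZ) ⊢ (s1, baca, YYZ) ⊢ (s2, aca, AYZ) ⊢ (s1, ca, YYYZ) ⊢ (s4, a, YYZ) ⊢ (s0, ε, YYZ)
All input consumed in state s0 with stack YYZ.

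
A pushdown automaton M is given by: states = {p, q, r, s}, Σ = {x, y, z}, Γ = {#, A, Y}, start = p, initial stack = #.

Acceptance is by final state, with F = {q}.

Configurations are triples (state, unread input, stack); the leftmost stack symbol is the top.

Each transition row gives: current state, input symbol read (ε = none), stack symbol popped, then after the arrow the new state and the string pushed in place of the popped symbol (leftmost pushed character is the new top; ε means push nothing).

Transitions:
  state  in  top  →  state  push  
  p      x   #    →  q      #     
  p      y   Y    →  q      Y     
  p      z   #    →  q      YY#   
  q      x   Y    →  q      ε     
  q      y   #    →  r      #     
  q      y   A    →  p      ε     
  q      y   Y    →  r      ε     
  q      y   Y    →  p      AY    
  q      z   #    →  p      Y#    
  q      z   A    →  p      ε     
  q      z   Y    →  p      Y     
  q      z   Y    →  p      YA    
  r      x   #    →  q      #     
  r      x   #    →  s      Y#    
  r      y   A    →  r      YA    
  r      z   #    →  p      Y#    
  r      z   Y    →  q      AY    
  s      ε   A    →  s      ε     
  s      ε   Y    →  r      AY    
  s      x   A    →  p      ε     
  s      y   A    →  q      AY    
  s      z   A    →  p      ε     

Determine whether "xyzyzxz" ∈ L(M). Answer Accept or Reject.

No computation consumes all input and reaches a final state.

Reject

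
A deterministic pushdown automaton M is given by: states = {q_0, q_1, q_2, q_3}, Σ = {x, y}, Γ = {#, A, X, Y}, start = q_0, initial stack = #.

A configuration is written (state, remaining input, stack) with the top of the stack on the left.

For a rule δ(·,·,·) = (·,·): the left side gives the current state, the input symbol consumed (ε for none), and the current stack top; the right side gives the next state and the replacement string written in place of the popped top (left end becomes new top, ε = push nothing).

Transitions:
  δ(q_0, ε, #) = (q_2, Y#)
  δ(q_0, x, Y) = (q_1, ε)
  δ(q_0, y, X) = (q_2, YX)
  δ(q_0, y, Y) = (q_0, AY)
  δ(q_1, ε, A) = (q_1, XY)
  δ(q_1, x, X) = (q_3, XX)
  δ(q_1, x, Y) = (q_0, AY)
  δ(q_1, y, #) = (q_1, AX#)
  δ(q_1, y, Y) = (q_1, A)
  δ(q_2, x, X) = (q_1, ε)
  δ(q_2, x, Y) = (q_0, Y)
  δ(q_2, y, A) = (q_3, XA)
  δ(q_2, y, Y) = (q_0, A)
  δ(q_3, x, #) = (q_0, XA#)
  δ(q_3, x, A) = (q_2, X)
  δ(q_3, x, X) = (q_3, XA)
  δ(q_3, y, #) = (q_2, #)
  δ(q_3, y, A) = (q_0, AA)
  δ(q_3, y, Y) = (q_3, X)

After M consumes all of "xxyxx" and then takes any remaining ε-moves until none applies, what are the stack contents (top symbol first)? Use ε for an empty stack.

(q_0, xxyxx, #) ⊢ (q_2, xxyxx, Y#) ⊢ (q_0, xyxx, Y#) ⊢ (q_1, yxx, #) ⊢ (q_1, xx, AX#) ⊢ (q_1, xx, XYX#) ⊢ (q_3, x, XXYX#) ⊢ (q_3, ε, XAXYX#)
All input consumed in state q_3 with stack XAXYX#.

XAXYX#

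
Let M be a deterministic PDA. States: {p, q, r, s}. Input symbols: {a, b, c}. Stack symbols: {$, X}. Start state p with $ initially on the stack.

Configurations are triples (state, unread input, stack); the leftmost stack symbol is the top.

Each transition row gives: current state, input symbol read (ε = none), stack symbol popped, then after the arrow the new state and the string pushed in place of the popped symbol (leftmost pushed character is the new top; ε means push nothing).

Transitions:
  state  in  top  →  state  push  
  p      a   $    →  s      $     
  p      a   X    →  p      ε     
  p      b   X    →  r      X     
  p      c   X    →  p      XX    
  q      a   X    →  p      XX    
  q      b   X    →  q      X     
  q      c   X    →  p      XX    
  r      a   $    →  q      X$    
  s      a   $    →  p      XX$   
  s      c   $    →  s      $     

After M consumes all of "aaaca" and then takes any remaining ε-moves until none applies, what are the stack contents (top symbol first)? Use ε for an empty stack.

(p, aaaca, $) ⊢ (s, aaca, $) ⊢ (p, aca, XX$) ⊢ (p, ca, X$) ⊢ (p, a, XX$) ⊢ (p, ε, X$)
All input consumed in state p with stack X$.

X$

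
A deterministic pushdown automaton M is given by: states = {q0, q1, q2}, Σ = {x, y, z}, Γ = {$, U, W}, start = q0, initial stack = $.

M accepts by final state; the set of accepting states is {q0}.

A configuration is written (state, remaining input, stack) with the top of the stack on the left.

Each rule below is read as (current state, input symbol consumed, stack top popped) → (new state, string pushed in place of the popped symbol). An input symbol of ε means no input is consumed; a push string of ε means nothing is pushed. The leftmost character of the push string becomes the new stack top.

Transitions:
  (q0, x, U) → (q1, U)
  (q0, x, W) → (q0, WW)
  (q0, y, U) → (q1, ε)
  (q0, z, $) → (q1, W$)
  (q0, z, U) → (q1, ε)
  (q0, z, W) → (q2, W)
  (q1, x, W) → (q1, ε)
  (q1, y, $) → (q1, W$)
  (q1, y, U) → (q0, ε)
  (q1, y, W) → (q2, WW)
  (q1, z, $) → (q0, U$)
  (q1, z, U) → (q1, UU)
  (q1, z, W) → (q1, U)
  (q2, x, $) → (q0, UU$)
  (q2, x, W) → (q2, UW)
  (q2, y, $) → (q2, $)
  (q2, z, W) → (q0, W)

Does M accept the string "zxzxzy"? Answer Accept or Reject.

Accept

(q0, zxzxzy, $) ⊢ (q1, xzxzy, W$) ⊢ (q1, zxzy, $) ⊢ (q0, xzy, U$) ⊢ (q1, zy, U$) ⊢ (q1, y, UU$) ⊢ (q0, ε, U$)
All input consumed; state q0 ∈ F.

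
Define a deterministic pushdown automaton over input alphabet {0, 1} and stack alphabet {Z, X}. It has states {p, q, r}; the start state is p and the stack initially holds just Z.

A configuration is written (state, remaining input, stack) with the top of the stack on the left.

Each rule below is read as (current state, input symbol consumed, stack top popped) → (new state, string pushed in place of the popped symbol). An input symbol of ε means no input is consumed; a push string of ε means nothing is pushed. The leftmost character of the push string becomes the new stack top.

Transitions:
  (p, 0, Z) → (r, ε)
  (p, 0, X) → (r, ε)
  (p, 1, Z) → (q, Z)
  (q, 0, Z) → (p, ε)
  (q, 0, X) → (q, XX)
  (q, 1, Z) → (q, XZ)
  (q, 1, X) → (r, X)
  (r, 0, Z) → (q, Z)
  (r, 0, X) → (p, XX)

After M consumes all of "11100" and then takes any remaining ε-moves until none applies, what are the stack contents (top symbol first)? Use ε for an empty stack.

XZ

(p, 11100, Z)
  read 1, top Z: go to q, push Z → (q, 1100, Z)
  read 1, top Z: go to q, push XZ → (q, 100, XZ)
  read 1, top X: go to r, push X → (r, 00, XZ)
  read 0, top X: go to p, push XX → (p, 0, XXZ)
  read 0, top X: go to r, push ε → (r, ε, XZ)
All input consumed in state r with stack XZ.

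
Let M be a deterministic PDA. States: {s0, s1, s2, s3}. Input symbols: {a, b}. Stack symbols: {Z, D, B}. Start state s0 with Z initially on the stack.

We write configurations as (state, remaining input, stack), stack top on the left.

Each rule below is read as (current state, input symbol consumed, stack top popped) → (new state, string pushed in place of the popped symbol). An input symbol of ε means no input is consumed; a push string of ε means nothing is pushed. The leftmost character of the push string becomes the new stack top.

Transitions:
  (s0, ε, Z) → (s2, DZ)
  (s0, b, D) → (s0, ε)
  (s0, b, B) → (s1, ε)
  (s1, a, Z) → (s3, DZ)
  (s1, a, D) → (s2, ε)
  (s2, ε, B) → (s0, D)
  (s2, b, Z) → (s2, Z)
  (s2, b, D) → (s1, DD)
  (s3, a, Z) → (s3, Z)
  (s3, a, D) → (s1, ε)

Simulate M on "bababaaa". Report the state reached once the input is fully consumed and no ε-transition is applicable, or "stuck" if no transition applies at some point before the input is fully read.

(s0, bababaaa, Z) ⊢ (s2, bababaaa, DZ) ⊢ (s1, ababaaa, DDZ) ⊢ (s2, babaaa, DZ) ⊢ (s1, abaaa, DDZ) ⊢ (s2, baaa, DZ) ⊢ (s1, aaa, DDZ) ⊢ (s2, aa, DZ)
No transition for (s2, a, top D); M blocks with input aa remaining.

stuck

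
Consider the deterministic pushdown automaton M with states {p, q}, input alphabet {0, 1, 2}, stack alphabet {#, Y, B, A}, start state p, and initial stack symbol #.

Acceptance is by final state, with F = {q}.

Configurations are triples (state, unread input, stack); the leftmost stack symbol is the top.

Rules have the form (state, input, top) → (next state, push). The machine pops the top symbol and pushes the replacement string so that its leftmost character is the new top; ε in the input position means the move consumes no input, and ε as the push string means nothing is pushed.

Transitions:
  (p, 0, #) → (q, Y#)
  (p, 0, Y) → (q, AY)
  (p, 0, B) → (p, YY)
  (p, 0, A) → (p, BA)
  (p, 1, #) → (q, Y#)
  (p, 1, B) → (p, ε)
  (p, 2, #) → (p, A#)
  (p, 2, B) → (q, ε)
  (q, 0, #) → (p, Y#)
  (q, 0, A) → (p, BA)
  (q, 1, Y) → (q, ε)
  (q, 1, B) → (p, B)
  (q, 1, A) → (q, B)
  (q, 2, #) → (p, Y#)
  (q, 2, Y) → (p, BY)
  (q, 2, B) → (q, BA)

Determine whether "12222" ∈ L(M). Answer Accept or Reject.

(p, 12222, #)
  read 1, top #: go to q, push Y# → (q, 2222, Y#)
  read 2, top Y: go to p, push BY → (p, 222, BY#)
  read 2, top B: go to q, push ε → (q, 22, Y#)
  read 2, top Y: go to p, push BY → (p, 2, BY#)
  read 2, top B: go to q, push ε → (q, ε, Y#)
All input consumed; state q ∈ F.

Accept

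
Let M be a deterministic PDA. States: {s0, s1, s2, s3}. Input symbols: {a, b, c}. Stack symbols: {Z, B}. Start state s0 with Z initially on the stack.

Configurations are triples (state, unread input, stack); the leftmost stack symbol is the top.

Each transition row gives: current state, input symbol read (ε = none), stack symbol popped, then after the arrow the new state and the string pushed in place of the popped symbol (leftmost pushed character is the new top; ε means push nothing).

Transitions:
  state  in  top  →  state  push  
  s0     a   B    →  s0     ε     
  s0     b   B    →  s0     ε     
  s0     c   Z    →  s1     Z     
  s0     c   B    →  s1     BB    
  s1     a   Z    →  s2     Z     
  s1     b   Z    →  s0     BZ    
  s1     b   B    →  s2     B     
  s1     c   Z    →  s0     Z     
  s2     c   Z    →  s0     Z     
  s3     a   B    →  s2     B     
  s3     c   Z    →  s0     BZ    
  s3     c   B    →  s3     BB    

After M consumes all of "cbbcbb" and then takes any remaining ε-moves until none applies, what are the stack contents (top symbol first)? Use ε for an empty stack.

(s0, cbbcbb, Z)
  read c, top Z: go to s1, push Z → (s1, bbcbb, Z)
  read b, top Z: go to s0, push BZ → (s0, bcbb, BZ)
  read b, top B: go to s0, push ε → (s0, cbb, Z)
  read c, top Z: go to s1, push Z → (s1, bb, Z)
  read b, top Z: go to s0, push BZ → (s0, b, BZ)
  read b, top B: go to s0, push ε → (s0, ε, Z)
All input consumed in state s0 with stack Z.

Z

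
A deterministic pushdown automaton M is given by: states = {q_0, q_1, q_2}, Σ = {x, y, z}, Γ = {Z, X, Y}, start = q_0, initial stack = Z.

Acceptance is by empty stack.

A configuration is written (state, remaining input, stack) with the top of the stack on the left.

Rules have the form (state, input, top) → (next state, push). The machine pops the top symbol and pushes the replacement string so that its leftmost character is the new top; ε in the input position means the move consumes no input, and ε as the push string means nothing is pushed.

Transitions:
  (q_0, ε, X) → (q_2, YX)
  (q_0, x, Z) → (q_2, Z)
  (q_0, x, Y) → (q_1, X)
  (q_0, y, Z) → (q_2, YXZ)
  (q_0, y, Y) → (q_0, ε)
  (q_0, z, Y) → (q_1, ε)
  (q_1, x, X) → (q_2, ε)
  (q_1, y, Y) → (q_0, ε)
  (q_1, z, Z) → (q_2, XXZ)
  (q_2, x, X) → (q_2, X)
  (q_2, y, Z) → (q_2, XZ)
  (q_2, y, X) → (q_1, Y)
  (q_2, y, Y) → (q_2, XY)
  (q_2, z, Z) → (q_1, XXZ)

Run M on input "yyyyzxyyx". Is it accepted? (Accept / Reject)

Reject

(q_0, yyyyzxyyx, Z) ⊢ (q_2, yyyzxyyx, YXZ) ⊢ (q_2, yyzxyyx, XYXZ) ⊢ (q_1, yzxyyx, YYXZ) ⊢ (q_0, zxyyx, YXZ) ⊢ (q_1, xyyx, XZ) ⊢ (q_2, yyx, Z) ⊢ (q_2, yx, XZ) ⊢ (q_1, x, YZ)
No transition applies at (q_1, x, YZ); input not fully consumed.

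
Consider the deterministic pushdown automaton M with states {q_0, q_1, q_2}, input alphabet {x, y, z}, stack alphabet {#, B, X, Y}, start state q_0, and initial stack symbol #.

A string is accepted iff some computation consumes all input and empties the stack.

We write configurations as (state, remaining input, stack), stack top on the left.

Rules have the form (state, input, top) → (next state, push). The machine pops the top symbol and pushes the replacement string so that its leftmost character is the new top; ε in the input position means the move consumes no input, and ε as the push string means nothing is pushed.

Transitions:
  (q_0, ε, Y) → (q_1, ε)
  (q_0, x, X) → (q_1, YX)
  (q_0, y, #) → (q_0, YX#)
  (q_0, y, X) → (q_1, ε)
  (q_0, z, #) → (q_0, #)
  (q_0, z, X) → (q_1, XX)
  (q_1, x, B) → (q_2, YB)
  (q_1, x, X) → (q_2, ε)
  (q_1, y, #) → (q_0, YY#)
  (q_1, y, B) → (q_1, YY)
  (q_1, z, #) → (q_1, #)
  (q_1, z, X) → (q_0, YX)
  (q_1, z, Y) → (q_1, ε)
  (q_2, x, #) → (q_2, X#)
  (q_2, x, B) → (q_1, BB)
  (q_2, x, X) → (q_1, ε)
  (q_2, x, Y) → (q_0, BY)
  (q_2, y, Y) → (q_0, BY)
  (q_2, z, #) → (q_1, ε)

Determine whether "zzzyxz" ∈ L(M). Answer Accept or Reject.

(q_0, zzzyxz, #)
  read z, top #: go to q_0, push # → (q_0, zzyxz, #)
  read z, top #: go to q_0, push # → (q_0, zyxz, #)
  read z, top #: go to q_0, push # → (q_0, yxz, #)
  read y, top #: go to q_0, push YX# → (q_0, xz, YX#)
  ε-move, top Y: go to q_1, push ε → (q_1, xz, X#)
  read x, top X: go to q_2, push ε → (q_2, z, #)
  read z, top #: go to q_1, push ε → (q_1, ε, ε)
All input consumed and the stack is empty.

Accept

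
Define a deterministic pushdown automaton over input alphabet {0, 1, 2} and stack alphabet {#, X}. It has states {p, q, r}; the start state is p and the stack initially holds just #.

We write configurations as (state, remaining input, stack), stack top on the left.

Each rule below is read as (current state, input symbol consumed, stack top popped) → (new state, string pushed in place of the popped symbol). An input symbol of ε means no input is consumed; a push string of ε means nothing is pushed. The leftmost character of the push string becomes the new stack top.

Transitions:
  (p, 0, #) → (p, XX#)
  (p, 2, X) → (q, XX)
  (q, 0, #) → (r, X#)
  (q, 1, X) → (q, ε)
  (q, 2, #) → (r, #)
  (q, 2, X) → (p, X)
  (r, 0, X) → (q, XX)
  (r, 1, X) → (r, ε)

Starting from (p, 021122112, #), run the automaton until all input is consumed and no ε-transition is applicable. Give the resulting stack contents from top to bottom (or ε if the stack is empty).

(p, 021122112, #) ⊢ (p, 21122112, XX#) ⊢ (q, 1122112, XXX#) ⊢ (q, 122112, XX#) ⊢ (q, 22112, X#) ⊢ (p, 2112, X#) ⊢ (q, 112, XX#) ⊢ (q, 12, X#) ⊢ (q, 2, #) ⊢ (r, ε, #)
All input consumed in state r with stack #.

#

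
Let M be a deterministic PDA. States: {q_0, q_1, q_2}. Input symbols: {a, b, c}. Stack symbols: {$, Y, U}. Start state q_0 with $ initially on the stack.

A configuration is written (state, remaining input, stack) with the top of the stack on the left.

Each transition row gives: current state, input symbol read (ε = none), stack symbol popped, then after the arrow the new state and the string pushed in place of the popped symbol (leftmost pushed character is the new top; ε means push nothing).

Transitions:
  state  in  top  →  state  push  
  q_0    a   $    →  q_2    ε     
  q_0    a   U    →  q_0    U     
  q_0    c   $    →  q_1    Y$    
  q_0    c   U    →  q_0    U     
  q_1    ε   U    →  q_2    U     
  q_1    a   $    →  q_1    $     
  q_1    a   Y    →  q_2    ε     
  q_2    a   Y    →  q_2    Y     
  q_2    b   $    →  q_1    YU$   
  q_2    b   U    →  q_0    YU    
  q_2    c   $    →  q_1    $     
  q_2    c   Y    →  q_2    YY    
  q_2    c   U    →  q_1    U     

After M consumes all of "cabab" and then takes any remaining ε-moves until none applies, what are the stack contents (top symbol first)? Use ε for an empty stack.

YU$

(q_0, cabab, $)
  read c, top $: go to q_1, push Y$ → (q_1, abab, Y$)
  read a, top Y: go to q_2, push ε → (q_2, bab, $)
  read b, top $: go to q_1, push YU$ → (q_1, ab, YU$)
  read a, top Y: go to q_2, push ε → (q_2, b, U$)
  read b, top U: go to q_0, push YU → (q_0, ε, YU$)
All input consumed in state q_0 with stack YU$.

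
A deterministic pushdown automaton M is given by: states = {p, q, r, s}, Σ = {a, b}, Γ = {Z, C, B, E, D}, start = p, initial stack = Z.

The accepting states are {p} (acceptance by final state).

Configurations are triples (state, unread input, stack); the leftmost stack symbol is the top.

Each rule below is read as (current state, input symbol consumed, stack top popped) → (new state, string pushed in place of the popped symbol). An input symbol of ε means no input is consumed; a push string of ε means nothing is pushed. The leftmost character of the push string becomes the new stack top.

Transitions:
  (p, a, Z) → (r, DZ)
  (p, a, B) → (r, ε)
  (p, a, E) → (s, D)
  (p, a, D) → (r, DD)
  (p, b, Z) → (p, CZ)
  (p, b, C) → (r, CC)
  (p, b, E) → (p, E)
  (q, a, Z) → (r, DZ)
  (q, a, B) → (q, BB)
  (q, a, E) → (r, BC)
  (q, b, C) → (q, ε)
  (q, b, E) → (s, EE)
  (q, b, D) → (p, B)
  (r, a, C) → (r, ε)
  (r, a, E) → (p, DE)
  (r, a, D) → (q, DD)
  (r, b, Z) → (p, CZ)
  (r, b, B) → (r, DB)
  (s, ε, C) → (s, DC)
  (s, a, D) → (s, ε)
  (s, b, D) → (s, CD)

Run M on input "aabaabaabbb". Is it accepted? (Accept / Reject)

(p, aabaabaabbb, Z)
  read a, top Z: go to r, push DZ → (r, abaabaabbb, DZ)
  read a, top D: go to q, push DD → (q, baabaabbb, DDZ)
  read b, top D: go to p, push B → (p, aabaabbb, BDZ)
  read a, top B: go to r, push ε → (r, abaabbb, DZ)
  read a, top D: go to q, push DD → (q, baabbb, DDZ)
  read b, top D: go to p, push B → (p, aabbb, BDZ)
  read a, top B: go to r, push ε → (r, abbb, DZ)
  read a, top D: go to q, push DD → (q, bbb, DDZ)
  read b, top D: go to p, push B → (p, bb, BDZ)
No transition applies at (p, bb, BDZ); input not fully consumed.

Reject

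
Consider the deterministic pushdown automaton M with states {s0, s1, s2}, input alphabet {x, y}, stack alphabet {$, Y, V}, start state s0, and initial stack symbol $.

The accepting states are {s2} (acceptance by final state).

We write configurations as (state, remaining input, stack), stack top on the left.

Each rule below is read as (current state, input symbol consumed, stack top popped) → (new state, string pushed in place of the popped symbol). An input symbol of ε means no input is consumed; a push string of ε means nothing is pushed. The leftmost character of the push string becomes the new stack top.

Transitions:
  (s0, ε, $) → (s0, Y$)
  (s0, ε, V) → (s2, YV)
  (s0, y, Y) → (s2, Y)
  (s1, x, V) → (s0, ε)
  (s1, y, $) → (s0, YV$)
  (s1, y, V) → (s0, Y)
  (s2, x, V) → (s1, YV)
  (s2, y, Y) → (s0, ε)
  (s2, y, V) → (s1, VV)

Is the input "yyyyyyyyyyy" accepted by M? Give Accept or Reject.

Accept

(s0, yyyyyyyyyyy, $) ⊢ (s0, yyyyyyyyyyy, Y$) ⊢ (s2, yyyyyyyyyy, Y$) ⊢ (s0, yyyyyyyyy, $) ⊢ (s0, yyyyyyyyy, Y$) ⊢ (s2, yyyyyyyy, Y$) ⊢ (s0, yyyyyyy, $) ⊢ (s0, yyyyyyy, Y$) ⊢ (s2, yyyyyy, Y$) ⊢ (s0, yyyyy, $) ⊢ (s0, yyyyy, Y$) ⊢ (s2, yyyy, Y$) ⊢ (s0, yyy, $) ⊢ (s0, yyy, Y$) ⊢ (s2, yy, Y$) ⊢ (s0, y, $) ⊢ (s0, y, Y$) ⊢ (s2, ε, Y$)
All input consumed; state s2 ∈ F.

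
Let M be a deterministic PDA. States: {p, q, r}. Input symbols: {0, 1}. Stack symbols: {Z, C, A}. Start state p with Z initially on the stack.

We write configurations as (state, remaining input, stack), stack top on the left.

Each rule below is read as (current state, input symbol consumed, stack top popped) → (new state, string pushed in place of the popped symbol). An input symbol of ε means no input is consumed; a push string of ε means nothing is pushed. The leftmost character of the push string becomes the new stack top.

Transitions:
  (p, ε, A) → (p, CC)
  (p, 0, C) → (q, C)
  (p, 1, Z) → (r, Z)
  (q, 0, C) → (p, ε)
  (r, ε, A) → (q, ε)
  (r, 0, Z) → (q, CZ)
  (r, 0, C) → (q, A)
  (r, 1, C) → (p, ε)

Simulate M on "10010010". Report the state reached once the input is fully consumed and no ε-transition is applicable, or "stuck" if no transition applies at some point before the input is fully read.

(p, 10010010, Z)
  read 1, top Z: go to r, push Z → (r, 0010010, Z)
  read 0, top Z: go to q, push CZ → (q, 010010, CZ)
  read 0, top C: go to p, push ε → (p, 10010, Z)
  read 1, top Z: go to r, push Z → (r, 0010, Z)
  read 0, top Z: go to q, push CZ → (q, 010, CZ)
  read 0, top C: go to p, push ε → (p, 10, Z)
  read 1, top Z: go to r, push Z → (r, 0, Z)
  read 0, top Z: go to q, push CZ → (q, ε, CZ)
All input consumed; M is in state q.

q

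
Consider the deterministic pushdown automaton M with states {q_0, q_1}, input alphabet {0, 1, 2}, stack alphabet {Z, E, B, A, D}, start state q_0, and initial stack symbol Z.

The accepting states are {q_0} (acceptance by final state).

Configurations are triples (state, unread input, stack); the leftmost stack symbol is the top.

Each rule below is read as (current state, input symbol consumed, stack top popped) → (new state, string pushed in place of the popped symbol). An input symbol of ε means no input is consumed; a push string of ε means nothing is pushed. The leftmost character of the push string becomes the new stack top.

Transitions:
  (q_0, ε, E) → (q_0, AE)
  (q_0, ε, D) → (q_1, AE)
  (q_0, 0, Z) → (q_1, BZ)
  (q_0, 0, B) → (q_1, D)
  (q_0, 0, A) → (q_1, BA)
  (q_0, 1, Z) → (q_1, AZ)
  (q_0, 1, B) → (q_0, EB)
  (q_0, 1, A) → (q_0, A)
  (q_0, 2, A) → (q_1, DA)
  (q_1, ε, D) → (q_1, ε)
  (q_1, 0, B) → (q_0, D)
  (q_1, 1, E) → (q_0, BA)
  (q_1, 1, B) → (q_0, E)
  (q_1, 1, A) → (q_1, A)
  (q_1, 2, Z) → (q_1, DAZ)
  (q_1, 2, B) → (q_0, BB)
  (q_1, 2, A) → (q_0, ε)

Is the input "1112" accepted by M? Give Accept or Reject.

(q_0, 1112, Z)
  read 1, top Z: go to q_1, push AZ → (q_1, 112, AZ)
  read 1, top A: go to q_1, push A → (q_1, 12, AZ)
  read 1, top A: go to q_1, push A → (q_1, 2, AZ)
  read 2, top A: go to q_0, push ε → (q_0, ε, Z)
All input consumed; state q_0 ∈ F.

Accept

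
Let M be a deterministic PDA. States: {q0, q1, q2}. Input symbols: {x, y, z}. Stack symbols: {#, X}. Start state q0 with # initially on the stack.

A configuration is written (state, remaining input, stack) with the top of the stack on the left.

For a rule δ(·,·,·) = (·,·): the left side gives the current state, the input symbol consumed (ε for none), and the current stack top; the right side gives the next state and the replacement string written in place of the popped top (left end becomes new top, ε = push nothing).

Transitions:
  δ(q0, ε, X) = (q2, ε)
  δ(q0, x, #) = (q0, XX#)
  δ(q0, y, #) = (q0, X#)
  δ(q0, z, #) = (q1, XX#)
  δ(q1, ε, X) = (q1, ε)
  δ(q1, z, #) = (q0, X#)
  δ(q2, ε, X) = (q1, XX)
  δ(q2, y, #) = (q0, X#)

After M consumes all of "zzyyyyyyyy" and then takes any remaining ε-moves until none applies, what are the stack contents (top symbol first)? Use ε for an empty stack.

(q0, zzyyyyyyyy, #)
  read z, top #: go to q1, push XX# → (q1, zyyyyyyyy, XX#)
  ε-move, top X: go to q1, push ε → (q1, zyyyyyyyy, X#)
  ε-move, top X: go to q1, push ε → (q1, zyyyyyyyy, #)
  read z, top #: go to q0, push X# → (q0, yyyyyyyy, X#)
  ε-move, top X: go to q2, push ε → (q2, yyyyyyyy, #)
  read y, top #: go to q0, push X# → (q0, yyyyyyy, X#)
  ε-move, top X: go to q2, push ε → (q2, yyyyyyy, #)
  read y, top #: go to q0, push X# → (q0, yyyyyy, X#)
  ε-move, top X: go to q2, push ε → (q2, yyyyyy, #)
  read y, top #: go to q0, push X# → (q0, yyyyy, X#)
  ε-move, top X: go to q2, push ε → (q2, yyyyy, #)
  read y, top #: go to q0, push X# → (q0, yyyy, X#)
  ε-move, top X: go to q2, push ε → (q2, yyyy, #)
  read y, top #: go to q0, push X# → (q0, yyy, X#)
  ε-move, top X: go to q2, push ε → (q2, yyy, #)
  read y, top #: go to q0, push X# → (q0, yy, X#)
  ε-move, top X: go to q2, push ε → (q2, yy, #)
  read y, top #: go to q0, push X# → (q0, y, X#)
  ε-move, top X: go to q2, push ε → (q2, y, #)
  read y, top #: go to q0, push X# → (q0, ε, X#)
  ε-move, top X: go to q2, push ε → (q2, ε, #)
All input consumed in state q2 with stack #.

#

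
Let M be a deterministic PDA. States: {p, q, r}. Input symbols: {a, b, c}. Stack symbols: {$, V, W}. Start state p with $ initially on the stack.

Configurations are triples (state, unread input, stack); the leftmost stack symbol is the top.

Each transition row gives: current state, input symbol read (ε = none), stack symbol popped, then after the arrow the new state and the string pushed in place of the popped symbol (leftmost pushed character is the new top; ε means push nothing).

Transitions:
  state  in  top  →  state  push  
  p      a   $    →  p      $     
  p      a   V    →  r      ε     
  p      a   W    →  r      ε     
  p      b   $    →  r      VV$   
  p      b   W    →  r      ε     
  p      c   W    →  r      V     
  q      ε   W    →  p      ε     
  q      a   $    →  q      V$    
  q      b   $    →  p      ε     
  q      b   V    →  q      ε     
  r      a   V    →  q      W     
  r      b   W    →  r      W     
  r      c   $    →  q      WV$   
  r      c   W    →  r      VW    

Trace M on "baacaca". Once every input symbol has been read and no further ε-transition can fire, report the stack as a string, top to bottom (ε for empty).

$

(p, baacaca, $)
  read b, top $: go to r, push VV$ → (r, aacaca, VV$)
  read a, top V: go to q, push W → (q, acaca, WV$)
  ε-move, top W: go to p, push ε → (p, acaca, V$)
  read a, top V: go to r, push ε → (r, caca, $)
  read c, top $: go to q, push WV$ → (q, aca, WV$)
  ε-move, top W: go to p, push ε → (p, aca, V$)
  read a, top V: go to r, push ε → (r, ca, $)
  read c, top $: go to q, push WV$ → (q, a, WV$)
  ε-move, top W: go to p, push ε → (p, a, V$)
  read a, top V: go to r, push ε → (r, ε, $)
All input consumed in state r with stack $.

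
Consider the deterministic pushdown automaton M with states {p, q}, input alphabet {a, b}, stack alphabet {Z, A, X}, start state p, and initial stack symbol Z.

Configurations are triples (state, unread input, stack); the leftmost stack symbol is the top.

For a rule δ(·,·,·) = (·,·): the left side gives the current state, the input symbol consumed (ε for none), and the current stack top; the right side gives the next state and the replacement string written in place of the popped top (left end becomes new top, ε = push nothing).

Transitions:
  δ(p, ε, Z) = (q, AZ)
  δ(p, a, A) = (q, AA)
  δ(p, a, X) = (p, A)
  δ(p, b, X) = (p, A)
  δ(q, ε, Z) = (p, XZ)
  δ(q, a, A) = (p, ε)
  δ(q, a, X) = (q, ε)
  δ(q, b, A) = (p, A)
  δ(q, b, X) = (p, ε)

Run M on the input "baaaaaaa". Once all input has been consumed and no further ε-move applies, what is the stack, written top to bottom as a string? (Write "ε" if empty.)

(p, baaaaaaa, Z)
  ε-move, top Z: go to q, push AZ → (q, baaaaaaa, AZ)
  read b, top A: go to p, push A → (p, aaaaaaa, AZ)
  read a, top A: go to q, push AA → (q, aaaaaa, AAZ)
  read a, top A: go to p, push ε → (p, aaaaa, AZ)
  read a, top A: go to q, push AA → (q, aaaa, AAZ)
  read a, top A: go to p, push ε → (p, aaa, AZ)
  read a, top A: go to q, push AA → (q, aa, AAZ)
  read a, top A: go to p, push ε → (p, a, AZ)
  read a, top A: go to q, push AA → (q, ε, AAZ)
All input consumed in state q with stack AAZ.

AAZ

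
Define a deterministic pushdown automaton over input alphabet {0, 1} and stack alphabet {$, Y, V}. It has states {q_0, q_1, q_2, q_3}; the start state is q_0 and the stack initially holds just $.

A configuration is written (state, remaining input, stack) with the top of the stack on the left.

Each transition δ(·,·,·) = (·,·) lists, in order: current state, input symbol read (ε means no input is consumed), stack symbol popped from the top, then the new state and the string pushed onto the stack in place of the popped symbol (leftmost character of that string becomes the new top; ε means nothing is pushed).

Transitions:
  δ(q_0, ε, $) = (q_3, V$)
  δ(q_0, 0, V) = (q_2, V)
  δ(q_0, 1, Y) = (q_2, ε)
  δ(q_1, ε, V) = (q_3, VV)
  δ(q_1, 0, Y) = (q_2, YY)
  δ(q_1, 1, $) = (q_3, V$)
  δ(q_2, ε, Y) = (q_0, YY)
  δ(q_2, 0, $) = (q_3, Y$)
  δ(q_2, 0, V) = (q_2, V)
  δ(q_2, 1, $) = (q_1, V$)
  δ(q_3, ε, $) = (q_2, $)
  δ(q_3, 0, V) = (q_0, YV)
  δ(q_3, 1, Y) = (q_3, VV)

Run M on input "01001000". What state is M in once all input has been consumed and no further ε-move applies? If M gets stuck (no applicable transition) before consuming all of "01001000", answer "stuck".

(q_0, 01001000, $) ⊢ (q_3, 01001000, V$) ⊢ (q_0, 1001000, YV$) ⊢ (q_2, 001000, V$) ⊢ (q_2, 01000, V$) ⊢ (q_2, 1000, V$)
No transition for (q_2, 1, top V); M blocks with input 1000 remaining.

stuck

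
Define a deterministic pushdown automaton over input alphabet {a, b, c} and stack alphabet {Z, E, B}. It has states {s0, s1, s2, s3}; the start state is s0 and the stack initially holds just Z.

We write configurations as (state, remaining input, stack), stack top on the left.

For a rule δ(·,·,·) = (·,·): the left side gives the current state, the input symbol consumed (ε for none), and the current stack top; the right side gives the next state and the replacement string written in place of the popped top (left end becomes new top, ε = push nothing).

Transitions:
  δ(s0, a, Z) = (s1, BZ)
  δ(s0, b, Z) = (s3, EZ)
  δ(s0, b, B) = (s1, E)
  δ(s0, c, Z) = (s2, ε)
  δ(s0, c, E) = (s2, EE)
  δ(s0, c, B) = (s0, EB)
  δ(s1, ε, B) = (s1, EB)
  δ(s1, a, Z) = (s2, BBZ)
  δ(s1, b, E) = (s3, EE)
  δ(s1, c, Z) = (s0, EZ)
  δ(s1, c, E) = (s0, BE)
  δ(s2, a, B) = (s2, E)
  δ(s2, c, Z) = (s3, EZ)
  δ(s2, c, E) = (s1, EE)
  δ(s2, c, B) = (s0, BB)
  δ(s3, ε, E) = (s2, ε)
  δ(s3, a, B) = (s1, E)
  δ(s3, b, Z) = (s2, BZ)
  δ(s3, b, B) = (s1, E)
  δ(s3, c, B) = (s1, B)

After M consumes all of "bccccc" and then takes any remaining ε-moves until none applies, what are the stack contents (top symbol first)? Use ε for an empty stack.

Z

(s0, bccccc, Z) ⊢ (s3, ccccc, EZ) ⊢ (s2, ccccc, Z) ⊢ (s3, cccc, EZ) ⊢ (s2, cccc, Z) ⊢ (s3, ccc, EZ) ⊢ (s2, ccc, Z) ⊢ (s3, cc, EZ) ⊢ (s2, cc, Z) ⊢ (s3, c, EZ) ⊢ (s2, c, Z) ⊢ (s3, ε, EZ) ⊢ (s2, ε, Z)
All input consumed in state s2 with stack Z.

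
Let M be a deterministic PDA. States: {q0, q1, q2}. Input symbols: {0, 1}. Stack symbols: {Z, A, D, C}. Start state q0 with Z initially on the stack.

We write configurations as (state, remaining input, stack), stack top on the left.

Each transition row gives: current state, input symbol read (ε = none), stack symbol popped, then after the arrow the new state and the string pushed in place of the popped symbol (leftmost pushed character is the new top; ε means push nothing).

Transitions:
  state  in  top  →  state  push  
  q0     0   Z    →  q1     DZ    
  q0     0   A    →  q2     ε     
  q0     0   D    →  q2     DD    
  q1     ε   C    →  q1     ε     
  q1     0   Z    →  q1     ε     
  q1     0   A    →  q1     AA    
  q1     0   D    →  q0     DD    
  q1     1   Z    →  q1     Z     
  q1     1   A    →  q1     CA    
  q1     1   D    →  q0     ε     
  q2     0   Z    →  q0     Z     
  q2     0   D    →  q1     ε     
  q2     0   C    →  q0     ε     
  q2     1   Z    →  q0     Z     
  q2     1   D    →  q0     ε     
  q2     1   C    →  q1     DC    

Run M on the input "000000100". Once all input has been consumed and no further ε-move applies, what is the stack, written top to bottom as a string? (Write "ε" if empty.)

(q0, 000000100, Z)
  read 0, top Z: go to q1, push DZ → (q1, 00000100, DZ)
  read 0, top D: go to q0, push DD → (q0, 0000100, DDZ)
  read 0, top D: go to q2, push DD → (q2, 000100, DDDZ)
  read 0, top D: go to q1, push ε → (q1, 00100, DDZ)
  read 0, top D: go to q0, push DD → (q0, 0100, DDDZ)
  read 0, top D: go to q2, push DD → (q2, 100, DDDDZ)
  read 1, top D: go to q0, push ε → (q0, 00, DDDZ)
  read 0, top D: go to q2, push DD → (q2, 0, DDDDZ)
  read 0, top D: go to q1, push ε → (q1, ε, DDDZ)
All input consumed in state q1 with stack DDDZ.

DDDZ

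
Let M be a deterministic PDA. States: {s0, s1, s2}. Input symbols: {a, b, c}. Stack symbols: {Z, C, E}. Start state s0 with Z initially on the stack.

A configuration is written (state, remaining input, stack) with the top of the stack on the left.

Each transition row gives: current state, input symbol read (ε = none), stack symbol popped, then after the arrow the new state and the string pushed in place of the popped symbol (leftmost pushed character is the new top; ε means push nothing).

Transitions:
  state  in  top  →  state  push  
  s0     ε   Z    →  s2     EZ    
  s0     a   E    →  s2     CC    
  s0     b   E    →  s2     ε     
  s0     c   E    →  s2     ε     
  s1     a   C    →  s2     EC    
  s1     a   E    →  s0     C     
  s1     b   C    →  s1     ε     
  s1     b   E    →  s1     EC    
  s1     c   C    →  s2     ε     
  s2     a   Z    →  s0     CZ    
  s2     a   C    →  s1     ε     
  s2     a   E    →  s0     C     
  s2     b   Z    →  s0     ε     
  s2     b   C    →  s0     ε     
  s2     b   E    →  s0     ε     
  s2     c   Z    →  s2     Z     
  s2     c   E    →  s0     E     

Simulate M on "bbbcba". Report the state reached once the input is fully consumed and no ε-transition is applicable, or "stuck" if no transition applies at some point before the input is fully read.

s0

(s0, bbbcba, Z) ⊢ (s2, bbbcba, EZ) ⊢ (s0, bbcba, Z) ⊢ (s2, bbcba, EZ) ⊢ (s0, bcba, Z) ⊢ (s2, bcba, EZ) ⊢ (s0, cba, Z) ⊢ (s2, cba, EZ) ⊢ (s0, ba, EZ) ⊢ (s2, a, Z) ⊢ (s0, ε, CZ)
All input consumed; M is in state s0.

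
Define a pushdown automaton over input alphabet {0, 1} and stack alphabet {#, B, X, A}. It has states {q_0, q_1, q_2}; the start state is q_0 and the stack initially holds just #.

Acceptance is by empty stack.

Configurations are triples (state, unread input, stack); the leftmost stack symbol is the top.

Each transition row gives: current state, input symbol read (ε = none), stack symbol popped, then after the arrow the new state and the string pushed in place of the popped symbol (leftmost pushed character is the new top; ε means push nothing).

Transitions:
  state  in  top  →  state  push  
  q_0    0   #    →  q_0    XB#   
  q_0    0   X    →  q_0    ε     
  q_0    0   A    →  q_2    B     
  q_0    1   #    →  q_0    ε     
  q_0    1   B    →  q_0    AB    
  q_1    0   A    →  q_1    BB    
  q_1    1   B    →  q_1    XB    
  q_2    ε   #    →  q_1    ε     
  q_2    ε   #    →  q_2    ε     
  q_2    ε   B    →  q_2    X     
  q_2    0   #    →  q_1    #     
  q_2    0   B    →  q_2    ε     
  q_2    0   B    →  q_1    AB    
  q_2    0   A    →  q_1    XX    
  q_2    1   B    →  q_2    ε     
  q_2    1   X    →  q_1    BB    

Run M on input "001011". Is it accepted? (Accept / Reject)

Accept

One accepting computation: (q_0, 001011, #) ⊢ (q_0, 01011, XB#) ⊢ (q_0, 1011, B#) ⊢ (q_0, 011, AB#) ⊢ (q_2, 11, BB#) ⊢ (q_2, 1, B#) ⊢ (q_2, ε, #) ⊢ (q_1, ε, ε)
All input consumed and the stack is empty.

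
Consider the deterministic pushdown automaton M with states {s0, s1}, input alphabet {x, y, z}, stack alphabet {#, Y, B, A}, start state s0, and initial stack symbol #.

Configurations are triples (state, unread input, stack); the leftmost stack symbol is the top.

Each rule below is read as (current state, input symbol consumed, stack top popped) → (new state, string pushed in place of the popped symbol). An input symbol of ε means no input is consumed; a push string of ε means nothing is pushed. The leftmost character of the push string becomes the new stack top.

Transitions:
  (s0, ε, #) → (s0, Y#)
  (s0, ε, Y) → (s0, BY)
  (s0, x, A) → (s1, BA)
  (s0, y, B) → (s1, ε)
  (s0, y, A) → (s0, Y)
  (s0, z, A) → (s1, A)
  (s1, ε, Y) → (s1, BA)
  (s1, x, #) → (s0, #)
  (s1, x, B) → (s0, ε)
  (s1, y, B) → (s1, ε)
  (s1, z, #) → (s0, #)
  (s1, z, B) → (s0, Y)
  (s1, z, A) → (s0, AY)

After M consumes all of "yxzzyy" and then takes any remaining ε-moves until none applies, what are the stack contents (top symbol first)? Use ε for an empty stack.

BAY#

(s0, yxzzyy, #)
  ε-move, top #: go to s0, push Y# → (s0, yxzzyy, Y#)
  ε-move, top Y: go to s0, push BY → (s0, yxzzyy, BY#)
  read y, top B: go to s1, push ε → (s1, xzzyy, Y#)
  ε-move, top Y: go to s1, push BA → (s1, xzzyy, BA#)
  read x, top B: go to s0, push ε → (s0, zzyy, A#)
  read z, top A: go to s1, push A → (s1, zyy, A#)
  read z, top A: go to s0, push AY → (s0, yy, AY#)
  read y, top A: go to s0, push Y → (s0, y, YY#)
  ε-move, top Y: go to s0, push BY → (s0, y, BYY#)
  read y, top B: go to s1, push ε → (s1, ε, YY#)
  ε-move, top Y: go to s1, push BA → (s1, ε, BAY#)
All input consumed in state s1 with stack BAY#.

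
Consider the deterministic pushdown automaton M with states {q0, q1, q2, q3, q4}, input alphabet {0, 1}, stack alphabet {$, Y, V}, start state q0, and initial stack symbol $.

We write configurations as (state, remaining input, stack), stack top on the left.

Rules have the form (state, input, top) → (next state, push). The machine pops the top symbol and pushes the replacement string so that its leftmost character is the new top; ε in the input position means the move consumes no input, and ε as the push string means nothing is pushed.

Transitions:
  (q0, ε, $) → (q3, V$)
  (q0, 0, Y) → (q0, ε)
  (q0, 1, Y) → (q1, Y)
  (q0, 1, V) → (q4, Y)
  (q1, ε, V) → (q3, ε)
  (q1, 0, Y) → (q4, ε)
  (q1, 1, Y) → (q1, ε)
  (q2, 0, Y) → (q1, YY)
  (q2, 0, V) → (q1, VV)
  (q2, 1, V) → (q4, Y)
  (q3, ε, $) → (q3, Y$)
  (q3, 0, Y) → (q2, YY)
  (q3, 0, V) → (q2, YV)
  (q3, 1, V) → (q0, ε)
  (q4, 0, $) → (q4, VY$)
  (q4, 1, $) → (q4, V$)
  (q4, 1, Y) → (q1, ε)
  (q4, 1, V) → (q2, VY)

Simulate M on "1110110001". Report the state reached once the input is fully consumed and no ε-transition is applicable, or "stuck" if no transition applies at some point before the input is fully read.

stuck

(q0, 1110110001, $)
  ε-move, top $: go to q3, push V$ → (q3, 1110110001, V$)
  read 1, top V: go to q0, push ε → (q0, 110110001, $)
  ε-move, top $: go to q3, push V$ → (q3, 110110001, V$)
  read 1, top V: go to q0, push ε → (q0, 10110001, $)
  ε-move, top $: go to q3, push V$ → (q3, 10110001, V$)
  read 1, top V: go to q0, push ε → (q0, 0110001, $)
  ε-move, top $: go to q3, push V$ → (q3, 0110001, V$)
  read 0, top V: go to q2, push YV → (q2, 110001, YV$)
No transition for (q2, 1, top Y); M blocks with input 110001 remaining.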